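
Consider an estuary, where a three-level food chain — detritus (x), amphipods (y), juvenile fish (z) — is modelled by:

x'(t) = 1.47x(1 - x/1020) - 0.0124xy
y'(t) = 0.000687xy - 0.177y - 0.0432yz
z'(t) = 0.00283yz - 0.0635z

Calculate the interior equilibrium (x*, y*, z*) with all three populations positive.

x* ≈ 827, y* ≈ 22.4, z* ≈ 9.05

From dz/dt = 0: 0.00283y* = 0.0635, so y* = 22.4.
From dx/dt = 0: 1.47(1 - x*/1020) = 0.0124·22.4, giving x* = 1020·(1 - 0.189) = 827.
From dy/dt = 0: 0.000687·827 - 0.177 = 0.0432z*, so z* = 0.391/0.0432 = 9.05.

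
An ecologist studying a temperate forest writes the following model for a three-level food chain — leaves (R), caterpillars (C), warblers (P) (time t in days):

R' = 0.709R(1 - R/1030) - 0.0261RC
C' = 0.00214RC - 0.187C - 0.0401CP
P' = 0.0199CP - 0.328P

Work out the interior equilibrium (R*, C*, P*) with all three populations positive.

R* ≈ 405, C* ≈ 16.5, P* ≈ 17

From dP/dt = 0: 0.0199C* = 0.328, so C* = 16.5.
From dR/dt = 0: 0.709(1 - R*/1030) = 0.0261·16.5, giving R* = 1030·(1 - 0.607) = 405.
From dC/dt = 0: 0.00214·405 - 0.187 = 0.0401P*, so P* = 0.68/0.0401 = 17.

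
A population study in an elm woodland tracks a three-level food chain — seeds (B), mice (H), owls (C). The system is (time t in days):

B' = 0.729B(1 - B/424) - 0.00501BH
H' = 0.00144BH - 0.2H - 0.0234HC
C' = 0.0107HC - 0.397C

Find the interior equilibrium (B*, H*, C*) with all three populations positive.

From dC/dt = 0: 0.0107H* = 0.397, so H* = 37.1.
From dB/dt = 0: 0.729(1 - B*/424) = 0.00501·37.1, giving B* = 424·(1 - 0.255) = 316.
From dH/dt = 0: 0.00144·316 - 0.2 = 0.0234C*, so C* = 0.255/0.0234 = 10.9.

B* ≈ 316, H* ≈ 37.1, C* ≈ 10.9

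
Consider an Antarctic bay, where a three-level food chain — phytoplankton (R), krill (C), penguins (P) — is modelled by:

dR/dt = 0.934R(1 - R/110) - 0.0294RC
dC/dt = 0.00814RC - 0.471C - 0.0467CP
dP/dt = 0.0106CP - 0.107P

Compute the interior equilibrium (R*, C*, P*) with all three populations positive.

R* ≈ 75, C* ≈ 10.1, P* ≈ 3

From dP/dt = 0: 0.0106C* = 0.107, so C* = 10.1.
From dR/dt = 0: 0.934(1 - R*/110) = 0.0294·10.1, giving R* = 110·(1 - 0.318) = 75.
From dC/dt = 0: 0.00814·75 - 0.471 = 0.0467P*, so P* = 0.14/0.0467 = 3.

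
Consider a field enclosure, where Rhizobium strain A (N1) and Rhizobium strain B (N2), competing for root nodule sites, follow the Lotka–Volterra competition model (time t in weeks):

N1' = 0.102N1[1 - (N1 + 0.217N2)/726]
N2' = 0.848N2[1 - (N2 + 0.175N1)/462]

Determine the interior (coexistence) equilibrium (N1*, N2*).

N1* ≈ 650, N2* ≈ 348

Setting both brackets to zero gives the nullclines N1 + 0.217N2 = 726 and 0.175N1 + N2 = 462.
Substituting N2 = 462 - 0.175N1 into the first: N1(1 - 0.217·0.175) = 726 - 0.217·462.
So N1* = 626/0.962 = 650, and then N2* = 462 - 0.175·650 = 348.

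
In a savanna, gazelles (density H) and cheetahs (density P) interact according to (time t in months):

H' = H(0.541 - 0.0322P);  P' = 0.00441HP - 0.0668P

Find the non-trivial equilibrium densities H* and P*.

Set dP/dt = 0 with P > 0: 0.00441H - 0.0668 = 0, so H* = 0.0668/0.00441 = 15.1.
Set dH/dt = 0 with H > 0: 0.541 - 0.0322P = 0, so P* = 0.541/0.0322 = 16.8.

H* ≈ 15.1, P* ≈ 16.8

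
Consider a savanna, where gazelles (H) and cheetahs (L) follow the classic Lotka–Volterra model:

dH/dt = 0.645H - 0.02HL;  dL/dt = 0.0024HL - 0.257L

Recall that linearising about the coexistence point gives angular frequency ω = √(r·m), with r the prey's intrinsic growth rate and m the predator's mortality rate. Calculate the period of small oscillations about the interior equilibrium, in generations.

Here r = 0.645 and m = 0.257, so r·m = 0.166.
ω = √0.166 = 0.407 per generation, hence T = 2π/ω ≈ 15.4 generations.

T ≈ 15.4 generations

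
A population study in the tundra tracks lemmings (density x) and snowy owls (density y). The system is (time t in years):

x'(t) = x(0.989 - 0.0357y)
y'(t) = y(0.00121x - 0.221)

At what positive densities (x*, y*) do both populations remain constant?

Set dy/dt = 0 with y > 0: 0.00121x - 0.221 = 0, so x* = 0.221/0.00121 = 183.
Set dx/dt = 0 with x > 0: 0.989 - 0.0357y = 0, so y* = 0.989/0.0357 = 27.7.

x* ≈ 183, y* ≈ 27.7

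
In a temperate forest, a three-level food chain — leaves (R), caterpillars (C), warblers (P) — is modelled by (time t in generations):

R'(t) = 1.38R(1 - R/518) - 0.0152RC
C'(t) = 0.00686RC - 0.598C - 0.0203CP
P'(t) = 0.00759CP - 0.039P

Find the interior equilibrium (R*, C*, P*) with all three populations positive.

From dP/dt = 0: 0.00759C* = 0.039, so C* = 5.14.
From dR/dt = 0: 1.38(1 - R*/518) = 0.0152·5.14, giving R* = 518·(1 - 0.0566) = 489.
From dC/dt = 0: 0.00686·489 - 0.598 = 0.0203P*, so P* = 2.75/0.0203 = 136.

R* ≈ 489, C* ≈ 5.14, P* ≈ 136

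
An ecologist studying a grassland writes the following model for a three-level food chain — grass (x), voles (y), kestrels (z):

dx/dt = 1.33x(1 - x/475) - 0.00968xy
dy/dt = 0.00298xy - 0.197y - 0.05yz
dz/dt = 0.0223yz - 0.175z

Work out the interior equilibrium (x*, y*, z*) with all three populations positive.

x* ≈ 448, y* ≈ 7.85, z* ≈ 22.8

From dz/dt = 0: 0.0223y* = 0.175, so y* = 7.85.
From dx/dt = 0: 1.33(1 - x*/475) = 0.00968·7.85, giving x* = 475·(1 - 0.0571) = 448.
From dy/dt = 0: 0.00298·448 - 0.197 = 0.05z*, so z* = 1.14/0.05 = 22.8.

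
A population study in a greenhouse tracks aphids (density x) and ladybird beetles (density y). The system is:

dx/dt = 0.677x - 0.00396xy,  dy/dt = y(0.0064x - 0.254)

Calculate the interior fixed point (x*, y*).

x* ≈ 39.7, y* ≈ 171

Set dy/dt = 0 with y > 0: 0.0064x - 0.254 = 0, so x* = 0.254/0.0064 = 39.7.
Set dx/dt = 0 with x > 0: 0.677 - 0.00396y = 0, so y* = 0.677/0.00396 = 171.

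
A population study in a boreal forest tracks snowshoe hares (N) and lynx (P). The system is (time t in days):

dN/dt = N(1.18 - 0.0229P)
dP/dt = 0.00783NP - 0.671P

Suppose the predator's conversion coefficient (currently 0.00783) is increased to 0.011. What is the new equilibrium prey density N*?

N* ≈ 61

At the interior fixed point, setting dP/dt = 0 with P > 0 fixes N* = (predator death rate)/(NP coefficient) — independent of the other coefficients.
With the change, N* = 0.671/0.011 = 61; it falls from 85.7.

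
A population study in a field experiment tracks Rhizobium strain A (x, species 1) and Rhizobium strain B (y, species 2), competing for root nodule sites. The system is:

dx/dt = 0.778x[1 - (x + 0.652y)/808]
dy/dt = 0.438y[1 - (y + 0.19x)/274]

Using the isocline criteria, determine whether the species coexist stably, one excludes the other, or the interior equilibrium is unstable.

stable coexistence

Compare the nullcline intercepts: K1/α12 = 808/0.652 = 1240 > K2 = 274; K2/α21 = 274/0.19 = 1440 > K1 = 808.
Since both inequalities hold, each species can invade when rare, so the interior equilibrium is stable.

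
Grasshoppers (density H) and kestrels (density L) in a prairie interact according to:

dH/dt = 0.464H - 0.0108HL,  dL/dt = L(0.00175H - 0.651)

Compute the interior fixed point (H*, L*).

Set dL/dt = 0 with L > 0: 0.00175H - 0.651 = 0, so H* = 0.651/0.00175 = 372.
Set dH/dt = 0 with H > 0: 0.464 - 0.0108L = 0, so L* = 0.464/0.0108 = 43.

H* ≈ 372, L* ≈ 43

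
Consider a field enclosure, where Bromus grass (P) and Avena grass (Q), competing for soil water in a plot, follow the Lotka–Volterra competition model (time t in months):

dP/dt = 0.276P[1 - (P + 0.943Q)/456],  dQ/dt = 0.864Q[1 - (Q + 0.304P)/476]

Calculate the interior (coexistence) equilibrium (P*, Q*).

Setting both brackets to zero gives the nullclines P + 0.943Q = 456 and 0.304P + Q = 476.
Substituting Q = 476 - 0.304P into the first: P(1 - 0.943·0.304) = 456 - 0.943·476.
So P* = 7.13/0.713 = 10, and then Q* = 476 - 0.304·10 = 473.

P* ≈ 10, Q* ≈ 473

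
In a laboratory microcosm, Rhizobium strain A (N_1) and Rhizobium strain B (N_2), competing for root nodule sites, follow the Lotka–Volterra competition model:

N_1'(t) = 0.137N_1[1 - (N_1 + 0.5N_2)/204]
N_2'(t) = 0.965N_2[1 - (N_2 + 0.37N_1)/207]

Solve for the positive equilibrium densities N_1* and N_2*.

Setting both brackets to zero gives the nullclines N_1 + 0.5N_2 = 204 and 0.37N_1 + N_2 = 207.
Substituting N_2 = 207 - 0.37N_1 into the first: N_1(1 - 0.5·0.37) = 204 - 0.5·207.
So N_1* = 100/0.815 = 123, and then N_2* = 207 - 0.37·123 = 161.

N_1* ≈ 123, N_2* ≈ 161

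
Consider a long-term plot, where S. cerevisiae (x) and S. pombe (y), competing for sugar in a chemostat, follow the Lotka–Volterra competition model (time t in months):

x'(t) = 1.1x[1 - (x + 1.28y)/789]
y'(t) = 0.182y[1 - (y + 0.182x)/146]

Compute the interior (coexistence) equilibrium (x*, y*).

Setting both brackets to zero gives the nullclines x + 1.28y = 789 and 0.182x + y = 146.
Substituting y = 146 - 0.182x into the first: x(1 - 1.28·0.182) = 789 - 1.28·146.
So x* = 602/0.767 = 785, and then y* = 146 - 0.182·785 = 3.13.

x* ≈ 785, y* ≈ 3.13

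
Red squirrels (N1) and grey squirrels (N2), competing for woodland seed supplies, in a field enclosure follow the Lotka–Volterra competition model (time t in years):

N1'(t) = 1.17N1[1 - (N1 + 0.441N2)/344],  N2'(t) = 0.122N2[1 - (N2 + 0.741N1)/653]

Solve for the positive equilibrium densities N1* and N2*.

N1* ≈ 83.2, N2* ≈ 591

Setting both brackets to zero gives the nullclines N1 + 0.441N2 = 344 and 0.741N1 + N2 = 653.
Substituting N2 = 653 - 0.741N1 into the first: N1(1 - 0.441·0.741) = 344 - 0.441·653.
So N1* = 56/0.673 = 83.2, and then N2* = 653 - 0.741·83.2 = 591.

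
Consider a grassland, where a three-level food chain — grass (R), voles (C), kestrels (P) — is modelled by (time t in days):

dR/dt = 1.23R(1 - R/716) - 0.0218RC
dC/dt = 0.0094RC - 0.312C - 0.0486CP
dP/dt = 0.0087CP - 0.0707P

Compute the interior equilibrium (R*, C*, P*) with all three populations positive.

R* ≈ 613, C* ≈ 8.13, P* ≈ 112

From dP/dt = 0: 0.0087C* = 0.0707, so C* = 8.13.
From dR/dt = 0: 1.23(1 - R*/716) = 0.0218·8.13, giving R* = 716·(1 - 0.144) = 613.
From dC/dt = 0: 0.0094·613 - 0.312 = 0.0486P*, so P* = 5.45/0.0486 = 112.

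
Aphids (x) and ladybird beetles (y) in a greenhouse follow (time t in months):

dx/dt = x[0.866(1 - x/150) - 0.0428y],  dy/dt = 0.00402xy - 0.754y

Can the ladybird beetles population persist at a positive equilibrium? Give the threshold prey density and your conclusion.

Threshold x = 188; K < 188, so no, the predator goes extinct.

The predator equation gives dy/dt > 0 only when x > 0.754/0.00402 = 188.
Without the predator, x → K = 150. Since 150 < 188, the predator cannot invade.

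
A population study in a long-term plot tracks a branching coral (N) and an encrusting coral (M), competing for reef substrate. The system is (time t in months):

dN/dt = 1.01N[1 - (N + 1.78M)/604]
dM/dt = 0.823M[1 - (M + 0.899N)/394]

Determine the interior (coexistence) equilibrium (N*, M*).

N* ≈ 162, M* ≈ 248

Setting both brackets to zero gives the nullclines N + 1.78M = 604 and 0.899N + M = 394.
Substituting M = 394 - 0.899N into the first: N(1 - 1.78·0.899) = 604 - 1.78·394.
So N* = -97.3/-0.6 = 162, and then M* = 394 - 0.899·162 = 248.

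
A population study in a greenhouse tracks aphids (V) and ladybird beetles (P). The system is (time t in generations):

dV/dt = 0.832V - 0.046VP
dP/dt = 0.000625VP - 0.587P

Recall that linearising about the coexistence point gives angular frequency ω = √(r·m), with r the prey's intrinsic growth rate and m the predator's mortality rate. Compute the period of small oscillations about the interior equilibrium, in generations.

Here r = 0.832 and m = 0.587, so r·m = 0.488.
ω = √0.488 = 0.699 per generation, hence T = 2π/ω ≈ 8.99 generations.

T ≈ 8.99 generations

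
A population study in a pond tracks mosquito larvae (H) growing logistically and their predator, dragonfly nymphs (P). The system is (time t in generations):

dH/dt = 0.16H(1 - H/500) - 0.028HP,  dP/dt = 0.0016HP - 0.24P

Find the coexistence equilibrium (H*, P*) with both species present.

From dP/dt = 0 with P > 0: 0.0016H* = 0.24, so H* = 150.
Substitute into dH/dt = 0: 0.16(1 - 150/500) = 0.028P*.
The bracket is 0.7, giving P* = 0.112/0.028 = 4.

H* ≈ 150, P* ≈ 4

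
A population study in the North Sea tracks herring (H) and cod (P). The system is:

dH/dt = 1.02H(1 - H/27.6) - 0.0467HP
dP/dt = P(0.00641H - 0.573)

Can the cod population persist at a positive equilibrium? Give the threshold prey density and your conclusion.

Threshold H = 89.4; K < 89.4, so no, the predator goes extinct.

The predator equation gives dP/dt > 0 only when H > 0.573/0.00641 = 89.4.
Without the predator, H → K = 27.6. Since 27.6 < 89.4, the predator cannot invade.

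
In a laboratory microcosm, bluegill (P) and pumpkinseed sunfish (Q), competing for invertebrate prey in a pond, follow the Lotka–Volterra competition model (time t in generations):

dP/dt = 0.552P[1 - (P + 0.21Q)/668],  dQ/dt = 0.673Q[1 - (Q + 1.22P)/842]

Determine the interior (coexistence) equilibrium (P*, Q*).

Setting both brackets to zero gives the nullclines P + 0.21Q = 668 and 1.22P + Q = 842.
Substituting Q = 842 - 1.22P into the first: P(1 - 0.21·1.22) = 668 - 0.21·842.
So P* = 491/0.744 = 660, and then Q* = 842 - 1.22·660 = 36.4.

P* ≈ 660, Q* ≈ 36.4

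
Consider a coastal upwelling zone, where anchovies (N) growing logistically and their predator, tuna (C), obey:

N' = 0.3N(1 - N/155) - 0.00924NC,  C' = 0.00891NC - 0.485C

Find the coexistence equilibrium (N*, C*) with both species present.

N* ≈ 54.4, C* ≈ 21.1

From dC/dt = 0 with C > 0: 0.00891N* = 0.485, so N* = 54.4.
Substitute into dN/dt = 0: 0.3(1 - 54.4/155) = 0.00924C*.
The bracket is 0.649, giving C* = 0.195/0.00924 = 21.1.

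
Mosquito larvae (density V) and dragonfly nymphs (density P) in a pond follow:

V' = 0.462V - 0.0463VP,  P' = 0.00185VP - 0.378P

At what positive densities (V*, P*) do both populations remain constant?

Set dP/dt = 0 with P > 0: 0.00185V - 0.378 = 0, so V* = 0.378/0.00185 = 204.
Set dV/dt = 0 with V > 0: 0.462 - 0.0463P = 0, so P* = 0.462/0.0463 = 9.98.

V* ≈ 204, P* ≈ 9.98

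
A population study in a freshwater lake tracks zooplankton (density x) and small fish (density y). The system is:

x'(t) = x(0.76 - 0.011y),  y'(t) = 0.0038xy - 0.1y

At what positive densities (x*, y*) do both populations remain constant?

x* ≈ 26.3, y* ≈ 69.1

Set dy/dt = 0 with y > 0: 0.0038x - 0.1 = 0, so x* = 0.1/0.0038 = 26.3.
Set dx/dt = 0 with x > 0: 0.76 - 0.011y = 0, so y* = 0.76/0.011 = 69.1.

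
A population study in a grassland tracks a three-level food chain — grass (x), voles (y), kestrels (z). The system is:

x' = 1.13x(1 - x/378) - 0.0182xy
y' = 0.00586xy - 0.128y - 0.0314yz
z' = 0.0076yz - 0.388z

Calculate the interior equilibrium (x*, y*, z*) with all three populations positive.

From dz/dt = 0: 0.0076y* = 0.388, so y* = 51.1.
From dx/dt = 0: 1.13(1 - x*/378) = 0.0182·51.1, giving x* = 378·(1 - 0.822) = 67.2.
From dy/dt = 0: 0.00586·67.2 - 0.128 = 0.0314z*, so z* = 0.266/0.0314 = 8.46.

x* ≈ 67.2, y* ≈ 51.1, z* ≈ 8.46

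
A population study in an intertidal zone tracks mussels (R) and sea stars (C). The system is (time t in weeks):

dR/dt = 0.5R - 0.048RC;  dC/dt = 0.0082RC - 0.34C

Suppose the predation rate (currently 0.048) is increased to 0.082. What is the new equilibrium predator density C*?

C* ≈ 6.1

At the interior fixed point, setting dR/dt = 0 with R > 0 fixes C* = (prey growth rate)/(RC coefficient) — independent of the other coefficients.
With the change, C* = 0.5/0.082 = 6.1; it falls from 10.4.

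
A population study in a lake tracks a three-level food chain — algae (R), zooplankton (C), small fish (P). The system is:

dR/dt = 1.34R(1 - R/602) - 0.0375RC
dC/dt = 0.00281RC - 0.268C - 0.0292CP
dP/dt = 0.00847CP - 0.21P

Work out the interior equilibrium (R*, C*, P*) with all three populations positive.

R* ≈ 184, C* ≈ 24.8, P* ≈ 8.56

From dP/dt = 0: 0.00847C* = 0.21, so C* = 24.8.
From dR/dt = 0: 1.34(1 - R*/602) = 0.0375·24.8, giving R* = 602·(1 - 0.694) = 184.
From dC/dt = 0: 0.00281·184 - 0.268 = 0.0292P*, so P* = 0.25/0.0292 = 8.56.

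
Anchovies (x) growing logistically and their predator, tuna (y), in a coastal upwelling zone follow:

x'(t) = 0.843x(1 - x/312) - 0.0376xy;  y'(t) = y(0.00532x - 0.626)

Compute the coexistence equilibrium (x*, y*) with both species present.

From dy/dt = 0 with y > 0: 0.00532x* = 0.626, so x* = 118.
Substitute into dx/dt = 0: 0.843(1 - 118/312) = 0.0376y*.
The bracket is 0.623, giving y* = 0.525/0.0376 = 14.

x* ≈ 118, y* ≈ 14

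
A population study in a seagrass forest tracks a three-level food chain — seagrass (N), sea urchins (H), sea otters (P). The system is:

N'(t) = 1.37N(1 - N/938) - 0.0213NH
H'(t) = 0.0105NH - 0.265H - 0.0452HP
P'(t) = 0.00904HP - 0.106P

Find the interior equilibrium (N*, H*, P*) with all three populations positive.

N* ≈ 767, H* ≈ 11.7, P* ≈ 172

From dP/dt = 0: 0.00904H* = 0.106, so H* = 11.7.
From dN/dt = 0: 1.37(1 - N*/938) = 0.0213·11.7, giving N* = 938·(1 - 0.182) = 767.
From dH/dt = 0: 0.0105·767 - 0.265 = 0.0452P*, so P* = 7.79/0.0452 = 172.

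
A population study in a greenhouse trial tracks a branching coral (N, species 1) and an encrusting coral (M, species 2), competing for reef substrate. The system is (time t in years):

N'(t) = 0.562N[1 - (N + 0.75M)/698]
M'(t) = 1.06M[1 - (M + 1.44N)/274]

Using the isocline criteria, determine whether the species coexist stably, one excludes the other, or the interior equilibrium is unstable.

species 1 excludes species 2

Compare the nullcline intercepts: K1/α12 = 698/0.75 = 931 > K2 = 274; K2/α21 = 274/1.44 = 190 < K1 = 698.
Since the inequalities point opposite ways, species 1 can invade but species 2 cannot.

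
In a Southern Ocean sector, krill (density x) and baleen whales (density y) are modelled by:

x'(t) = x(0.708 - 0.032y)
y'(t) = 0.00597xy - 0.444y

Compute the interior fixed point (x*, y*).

Set dy/dt = 0 with y > 0: 0.00597x - 0.444 = 0, so x* = 0.444/0.00597 = 74.4.
Set dx/dt = 0 with x > 0: 0.708 - 0.032y = 0, so y* = 0.708/0.032 = 22.1.

x* ≈ 74.4, y* ≈ 22.1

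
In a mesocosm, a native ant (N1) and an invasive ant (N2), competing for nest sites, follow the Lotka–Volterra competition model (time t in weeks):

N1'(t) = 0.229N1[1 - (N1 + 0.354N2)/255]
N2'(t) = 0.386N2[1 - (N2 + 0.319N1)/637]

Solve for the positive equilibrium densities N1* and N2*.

Setting both brackets to zero gives the nullclines N1 + 0.354N2 = 255 and 0.319N1 + N2 = 637.
Substituting N2 = 637 - 0.319N1 into the first: N1(1 - 0.354·0.319) = 255 - 0.354·637.
So N1* = 29.5/0.887 = 33.3, and then N2* = 637 - 0.319·33.3 = 626.

N1* ≈ 33.3, N2* ≈ 626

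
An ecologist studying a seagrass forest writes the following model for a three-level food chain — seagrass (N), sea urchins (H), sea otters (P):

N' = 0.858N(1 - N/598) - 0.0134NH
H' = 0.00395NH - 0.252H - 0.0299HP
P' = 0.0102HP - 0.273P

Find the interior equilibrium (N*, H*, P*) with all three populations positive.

N* ≈ 348, H* ≈ 26.8, P* ≈ 37.5

From dP/dt = 0: 0.0102H* = 0.273, so H* = 26.8.
From dN/dt = 0: 0.858(1 - N*/598) = 0.0134·26.8, giving N* = 598·(1 - 0.418) = 348.
From dH/dt = 0: 0.00395·348 - 0.252 = 0.0299P*, so P* = 1.12/0.0299 = 37.5.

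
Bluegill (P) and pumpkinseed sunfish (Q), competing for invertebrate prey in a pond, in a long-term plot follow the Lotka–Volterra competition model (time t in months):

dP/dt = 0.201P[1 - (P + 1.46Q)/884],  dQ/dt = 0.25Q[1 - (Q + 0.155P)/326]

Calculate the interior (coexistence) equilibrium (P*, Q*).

Setting both brackets to zero gives the nullclines P + 1.46Q = 884 and 0.155P + Q = 326.
Substituting Q = 326 - 0.155P into the first: P(1 - 1.46·0.155) = 884 - 1.46·326.
So P* = 408/0.774 = 527, and then Q* = 326 - 0.155·527 = 244.

P* ≈ 527, Q* ≈ 244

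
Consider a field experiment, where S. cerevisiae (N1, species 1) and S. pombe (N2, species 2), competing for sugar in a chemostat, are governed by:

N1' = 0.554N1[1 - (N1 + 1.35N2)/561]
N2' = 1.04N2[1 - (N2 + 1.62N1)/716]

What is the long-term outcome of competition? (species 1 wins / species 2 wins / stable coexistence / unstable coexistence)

unstable coexistence (outcome depends on initial conditions)

Compare the nullcline intercepts: K1/α12 = 561/1.35 = 416 < K2 = 716; K2/α21 = 716/1.62 = 442 < K1 = 561.
Since both are reversed, neither can invade when rare; the interior point is a saddle.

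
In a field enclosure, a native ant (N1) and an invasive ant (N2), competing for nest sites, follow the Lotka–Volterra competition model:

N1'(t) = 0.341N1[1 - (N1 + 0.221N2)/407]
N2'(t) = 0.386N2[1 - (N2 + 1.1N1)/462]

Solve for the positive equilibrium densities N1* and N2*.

N1* ≈ 403, N2* ≈ 18.9

Setting both brackets to zero gives the nullclines N1 + 0.221N2 = 407 and 1.1N1 + N2 = 462.
Substituting N2 = 462 - 1.1N1 into the first: N1(1 - 0.221·1.1) = 407 - 0.221·462.
So N1* = 305/0.757 = 403, and then N2* = 462 - 1.1·403 = 18.9.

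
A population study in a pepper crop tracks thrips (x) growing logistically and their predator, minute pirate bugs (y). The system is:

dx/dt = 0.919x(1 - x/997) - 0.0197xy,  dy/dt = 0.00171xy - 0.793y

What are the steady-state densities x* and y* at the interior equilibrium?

From dy/dt = 0 with y > 0: 0.00171x* = 0.793, so x* = 464.
Substitute into dx/dt = 0: 0.919(1 - 464/997) = 0.0197y*.
The bracket is 0.535, giving y* = 0.492/0.0197 = 25.

x* ≈ 464, y* ≈ 25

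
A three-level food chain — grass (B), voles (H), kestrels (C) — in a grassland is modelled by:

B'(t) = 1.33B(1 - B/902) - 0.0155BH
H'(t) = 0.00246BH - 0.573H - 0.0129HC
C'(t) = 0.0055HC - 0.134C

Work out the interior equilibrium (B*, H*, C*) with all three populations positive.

From dC/dt = 0: 0.0055H* = 0.134, so H* = 24.4.
From dB/dt = 0: 1.33(1 - B*/902) = 0.0155·24.4, giving B* = 902·(1 - 0.284) = 646.
From dH/dt = 0: 0.00246·646 - 0.573 = 0.0129C*, so C* = 1.02/0.0129 = 78.8.

B* ≈ 646, H* ≈ 24.4, C* ≈ 78.8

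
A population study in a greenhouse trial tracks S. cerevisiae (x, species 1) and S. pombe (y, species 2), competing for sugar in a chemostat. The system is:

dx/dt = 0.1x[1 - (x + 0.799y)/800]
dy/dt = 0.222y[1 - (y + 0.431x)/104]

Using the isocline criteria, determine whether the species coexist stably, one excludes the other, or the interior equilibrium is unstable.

Compare the nullcline intercepts: K1/α12 = 800/0.799 = 1000 > K2 = 104; K2/α21 = 104/0.431 = 241 < K1 = 800.
Since the inequalities point opposite ways, species 1 can invade but species 2 cannot.

species 1 excludes species 2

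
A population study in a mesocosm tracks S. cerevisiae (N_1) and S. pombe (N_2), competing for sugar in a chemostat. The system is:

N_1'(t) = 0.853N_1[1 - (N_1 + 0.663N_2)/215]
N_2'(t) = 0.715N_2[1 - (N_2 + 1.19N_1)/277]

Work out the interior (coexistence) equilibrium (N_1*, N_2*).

Setting both brackets to zero gives the nullclines N_1 + 0.663N_2 = 215 and 1.19N_1 + N_2 = 277.
Substituting N_2 = 277 - 1.19N_1 into the first: N_1(1 - 0.663·1.19) = 215 - 0.663·277.
So N_1* = 31.3/0.211 = 149, and then N_2* = 277 - 1.19·149 = 100.

N_1* ≈ 149, N_2* ≈ 100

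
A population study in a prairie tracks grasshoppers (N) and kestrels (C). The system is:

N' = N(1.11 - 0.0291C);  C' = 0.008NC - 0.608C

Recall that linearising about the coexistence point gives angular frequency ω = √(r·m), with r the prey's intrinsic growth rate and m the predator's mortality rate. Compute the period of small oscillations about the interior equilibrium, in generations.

T ≈ 7.65 generations

Here r = 1.11 and m = 0.608, so r·m = 0.675.
ω = √0.675 = 0.822 per generation, hence T = 2π/ω ≈ 7.65 generations.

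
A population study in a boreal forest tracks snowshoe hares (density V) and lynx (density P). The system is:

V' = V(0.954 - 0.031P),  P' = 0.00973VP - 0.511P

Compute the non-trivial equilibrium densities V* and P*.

Set dP/dt = 0 with P > 0: 0.00973V - 0.511 = 0, so V* = 0.511/0.00973 = 52.5.
Set dV/dt = 0 with V > 0: 0.954 - 0.031P = 0, so P* = 0.954/0.031 = 30.8.

V* ≈ 52.5, P* ≈ 30.8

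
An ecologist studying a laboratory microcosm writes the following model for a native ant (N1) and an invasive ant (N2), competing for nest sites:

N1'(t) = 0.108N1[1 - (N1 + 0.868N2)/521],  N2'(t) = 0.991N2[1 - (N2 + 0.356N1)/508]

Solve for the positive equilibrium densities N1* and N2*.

Setting both brackets to zero gives the nullclines N1 + 0.868N2 = 521 and 0.356N1 + N2 = 508.
Substituting N2 = 508 - 0.356N1 into the first: N1(1 - 0.868·0.356) = 521 - 0.868·508.
So N1* = 80.1/0.691 = 116, and then N2* = 508 - 0.356·116 = 467.

N1* ≈ 116, N2* ≈ 467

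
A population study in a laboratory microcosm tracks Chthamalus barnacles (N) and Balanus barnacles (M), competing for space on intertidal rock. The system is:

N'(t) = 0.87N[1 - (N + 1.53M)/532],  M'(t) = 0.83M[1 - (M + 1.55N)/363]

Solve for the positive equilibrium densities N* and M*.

Setting both brackets to zero gives the nullclines N + 1.53M = 532 and 1.55N + M = 363.
Substituting M = 363 - 1.55N into the first: N(1 - 1.53·1.55) = 532 - 1.53·363.
So N* = -23.4/-1.37 = 17.1, and then M* = 363 - 1.55·17.1 = 337.

N* ≈ 17.1, M* ≈ 337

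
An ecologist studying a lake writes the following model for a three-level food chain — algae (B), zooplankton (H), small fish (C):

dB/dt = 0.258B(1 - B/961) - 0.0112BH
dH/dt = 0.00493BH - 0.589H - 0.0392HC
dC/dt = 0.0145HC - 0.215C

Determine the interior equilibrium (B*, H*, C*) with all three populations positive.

B* ≈ 342, H* ≈ 14.8, C* ≈ 28

From dC/dt = 0: 0.0145H* = 0.215, so H* = 14.8.
From dB/dt = 0: 0.258(1 - B*/961) = 0.0112·14.8, giving B* = 961·(1 - 0.644) = 342.
From dH/dt = 0: 0.00493·342 - 0.589 = 0.0392C*, so C* = 1.1/0.0392 = 28.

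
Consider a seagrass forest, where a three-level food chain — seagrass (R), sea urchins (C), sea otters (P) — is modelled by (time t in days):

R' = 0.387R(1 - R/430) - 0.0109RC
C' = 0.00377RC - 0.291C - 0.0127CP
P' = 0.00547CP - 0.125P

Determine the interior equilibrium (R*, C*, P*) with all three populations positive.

From dP/dt = 0: 0.00547C* = 0.125, so C* = 22.9.
From dR/dt = 0: 0.387(1 - R*/430) = 0.0109·22.9, giving R* = 430·(1 - 0.644) = 153.
From dC/dt = 0: 0.00377·153 - 0.291 = 0.0127P*, so P* = 0.287/0.0127 = 22.6.

R* ≈ 153, C* ≈ 22.9, P* ≈ 22.6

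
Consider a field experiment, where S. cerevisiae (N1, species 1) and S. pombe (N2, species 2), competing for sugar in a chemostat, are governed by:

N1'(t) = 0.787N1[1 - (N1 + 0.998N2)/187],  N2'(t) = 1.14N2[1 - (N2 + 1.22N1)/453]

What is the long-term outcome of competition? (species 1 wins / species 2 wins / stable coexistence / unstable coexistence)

species 2 excludes species 1

Compare the nullcline intercepts: K1/α12 = 187/0.998 = 187 < K2 = 453; K2/α21 = 453/1.22 = 371 > K1 = 187.
Since the inequalities point opposite ways, species 2 can invade but species 1 cannot.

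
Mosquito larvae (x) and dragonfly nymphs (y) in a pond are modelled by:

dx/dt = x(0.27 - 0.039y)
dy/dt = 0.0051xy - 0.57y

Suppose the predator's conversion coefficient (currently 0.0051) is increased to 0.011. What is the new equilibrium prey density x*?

x* ≈ 51.8

At the interior fixed point, setting dy/dt = 0 with y > 0 fixes x* = (predator death rate)/(xy coefficient) — independent of the other coefficients.
With the change, x* = 0.57/0.011 = 51.8; it falls from 112.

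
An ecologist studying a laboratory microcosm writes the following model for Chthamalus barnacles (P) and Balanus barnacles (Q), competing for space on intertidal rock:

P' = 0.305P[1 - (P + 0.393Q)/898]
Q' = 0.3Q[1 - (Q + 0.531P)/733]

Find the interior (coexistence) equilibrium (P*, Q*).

Setting both brackets to zero gives the nullclines P + 0.393Q = 898 and 0.531P + Q = 733.
Substituting Q = 733 - 0.531P into the first: P(1 - 0.393·0.531) = 898 - 0.393·733.
So P* = 610/0.791 = 771, and then Q* = 733 - 0.531·771 = 324.

P* ≈ 771, Q* ≈ 324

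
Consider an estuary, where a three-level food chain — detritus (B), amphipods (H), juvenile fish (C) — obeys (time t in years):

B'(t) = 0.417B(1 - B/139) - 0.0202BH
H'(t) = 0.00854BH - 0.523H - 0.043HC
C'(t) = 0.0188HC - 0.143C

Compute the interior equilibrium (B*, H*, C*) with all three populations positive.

From dC/dt = 0: 0.0188H* = 0.143, so H* = 7.61.
From dB/dt = 0: 0.417(1 - B*/139) = 0.0202·7.61, giving B* = 139·(1 - 0.368) = 87.8.
From dH/dt = 0: 0.00854·87.8 - 0.523 = 0.043C*, so C* = 0.227/0.043 = 5.27.

B* ≈ 87.8, H* ≈ 7.61, C* ≈ 5.27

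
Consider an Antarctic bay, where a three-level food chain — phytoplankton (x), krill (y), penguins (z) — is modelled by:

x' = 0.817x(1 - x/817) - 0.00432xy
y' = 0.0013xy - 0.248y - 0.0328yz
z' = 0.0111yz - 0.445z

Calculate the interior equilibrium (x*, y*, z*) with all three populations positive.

From dz/dt = 0: 0.0111y* = 0.445, so y* = 40.1.
From dx/dt = 0: 0.817(1 - x*/817) = 0.00432·40.1, giving x* = 817·(1 - 0.212) = 644.
From dy/dt = 0: 0.0013·644 - 0.248 = 0.0328z*, so z* = 0.589/0.0328 = 18.

x* ≈ 644, y* ≈ 40.1, z* ≈ 18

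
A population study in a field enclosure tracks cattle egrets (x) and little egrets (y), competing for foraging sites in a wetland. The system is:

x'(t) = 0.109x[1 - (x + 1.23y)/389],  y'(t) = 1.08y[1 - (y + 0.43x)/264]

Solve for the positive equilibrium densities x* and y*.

x* ≈ 136, y* ≈ 205

Setting both brackets to zero gives the nullclines x + 1.23y = 389 and 0.43x + y = 264.
Substituting y = 264 - 0.43x into the first: x(1 - 1.23·0.43) = 389 - 1.23·264.
So x* = 64.3/0.471 = 136, and then y* = 264 - 0.43·136 = 205.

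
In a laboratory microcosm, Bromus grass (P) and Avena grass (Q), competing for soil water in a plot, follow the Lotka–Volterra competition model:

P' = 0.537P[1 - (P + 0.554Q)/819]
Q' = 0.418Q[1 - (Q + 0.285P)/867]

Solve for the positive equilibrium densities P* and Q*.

Setting both brackets to zero gives the nullclines P + 0.554Q = 819 and 0.285P + Q = 867.
Substituting Q = 867 - 0.285P into the first: P(1 - 0.554·0.285) = 819 - 0.554·867.
So P* = 339/0.842 = 402, and then Q* = 867 - 0.285·402 = 752.

P* ≈ 402, Q* ≈ 752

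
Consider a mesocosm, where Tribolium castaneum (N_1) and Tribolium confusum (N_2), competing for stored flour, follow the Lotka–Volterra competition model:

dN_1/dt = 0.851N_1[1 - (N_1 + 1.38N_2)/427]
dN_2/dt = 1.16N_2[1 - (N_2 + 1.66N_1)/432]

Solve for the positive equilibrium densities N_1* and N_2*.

Setting both brackets to zero gives the nullclines N_1 + 1.38N_2 = 427 and 1.66N_1 + N_2 = 432.
Substituting N_2 = 432 - 1.66N_1 into the first: N_1(1 - 1.38·1.66) = 427 - 1.38·432.
So N_1* = -169/-1.29 = 131, and then N_2* = 432 - 1.66·131 = 214.

N_1* ≈ 131, N_2* ≈ 214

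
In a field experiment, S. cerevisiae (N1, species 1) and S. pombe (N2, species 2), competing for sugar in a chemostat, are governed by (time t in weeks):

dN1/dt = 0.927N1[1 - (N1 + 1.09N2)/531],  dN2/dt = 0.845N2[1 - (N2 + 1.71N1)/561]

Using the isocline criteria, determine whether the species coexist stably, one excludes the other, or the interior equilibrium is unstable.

unstable coexistence (outcome depends on initial conditions)

Compare the nullcline intercepts: K1/α12 = 531/1.09 = 487 < K2 = 561; K2/α21 = 561/1.71 = 328 < K1 = 531.
Since both are reversed, neither can invade when rare; the interior point is a saddle.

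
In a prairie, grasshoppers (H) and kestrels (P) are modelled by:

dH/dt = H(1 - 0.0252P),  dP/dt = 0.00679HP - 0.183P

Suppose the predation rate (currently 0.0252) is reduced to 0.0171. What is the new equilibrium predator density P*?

P* ≈ 58.5

At the interior fixed point, setting dH/dt = 0 with H > 0 fixes P* = (prey growth rate)/(HP coefficient) — independent of the other coefficients.
With the change, P* = 1/0.0171 = 58.5; it rises from 39.7.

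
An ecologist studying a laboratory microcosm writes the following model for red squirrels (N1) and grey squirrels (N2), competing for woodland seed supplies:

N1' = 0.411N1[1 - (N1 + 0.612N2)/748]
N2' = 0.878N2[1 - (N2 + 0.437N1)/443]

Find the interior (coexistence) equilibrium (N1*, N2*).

Setting both brackets to zero gives the nullclines N1 + 0.612N2 = 748 and 0.437N1 + N2 = 443.
Substituting N2 = 443 - 0.437N1 into the first: N1(1 - 0.612·0.437) = 748 - 0.612·443.
So N1* = 477/0.733 = 651, and then N2* = 443 - 0.437·651 = 159.

N1* ≈ 651, N2* ≈ 159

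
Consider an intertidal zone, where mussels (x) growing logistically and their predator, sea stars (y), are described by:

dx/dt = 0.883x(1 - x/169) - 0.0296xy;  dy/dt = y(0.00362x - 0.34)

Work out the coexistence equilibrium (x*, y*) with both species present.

From dy/dt = 0 with y > 0: 0.00362x* = 0.34, so x* = 93.9.
Substitute into dx/dt = 0: 0.883(1 - 93.9/169) = 0.0296y*.
The bracket is 0.444, giving y* = 0.392/0.0296 = 13.3.

x* ≈ 93.9, y* ≈ 13.3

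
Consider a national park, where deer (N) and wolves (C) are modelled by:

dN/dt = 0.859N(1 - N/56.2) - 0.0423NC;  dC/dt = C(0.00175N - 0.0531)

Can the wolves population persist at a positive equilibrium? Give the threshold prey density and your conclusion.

Threshold N = 30.3; K > 30.3, so yes, the predator persists.

The predator equation gives dC/dt > 0 only when N > 0.0531/0.00175 = 30.3.
Without the predator, N → K = 56.2. Since 56.2 > 30.3, the predator can invade and persist.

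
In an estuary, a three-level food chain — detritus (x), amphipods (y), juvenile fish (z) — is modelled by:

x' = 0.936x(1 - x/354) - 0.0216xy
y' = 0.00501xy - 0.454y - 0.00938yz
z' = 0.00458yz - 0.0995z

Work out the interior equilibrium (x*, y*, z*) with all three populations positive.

x* ≈ 177, y* ≈ 21.7, z* ≈ 45.9

From dz/dt = 0: 0.00458y* = 0.0995, so y* = 21.7.
From dx/dt = 0: 0.936(1 - x*/354) = 0.0216·21.7, giving x* = 354·(1 - 0.501) = 177.
From dy/dt = 0: 0.00501·177 - 0.454 = 0.00938z*, so z* = 0.43/0.00938 = 45.9.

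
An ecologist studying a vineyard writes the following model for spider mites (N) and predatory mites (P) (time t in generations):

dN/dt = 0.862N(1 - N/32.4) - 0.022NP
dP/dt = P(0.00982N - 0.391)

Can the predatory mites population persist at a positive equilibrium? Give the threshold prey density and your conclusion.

Threshold N = 39.8; K < 39.8, so no, the predator goes extinct.

The predator equation gives dP/dt > 0 only when N > 0.391/0.00982 = 39.8.
Without the predator, N → K = 32.4. Since 32.4 < 39.8, the predator cannot invade.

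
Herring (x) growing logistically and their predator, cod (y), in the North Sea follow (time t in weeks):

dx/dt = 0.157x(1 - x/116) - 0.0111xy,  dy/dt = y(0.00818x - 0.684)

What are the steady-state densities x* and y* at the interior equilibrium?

x* ≈ 83.6, y* ≈ 3.95

From dy/dt = 0 with y > 0: 0.00818x* = 0.684, so x* = 83.6.
Substitute into dx/dt = 0: 0.157(1 - 83.6/116) = 0.0111y*.
The bracket is 0.279, giving y* = 0.0438/0.0111 = 3.95.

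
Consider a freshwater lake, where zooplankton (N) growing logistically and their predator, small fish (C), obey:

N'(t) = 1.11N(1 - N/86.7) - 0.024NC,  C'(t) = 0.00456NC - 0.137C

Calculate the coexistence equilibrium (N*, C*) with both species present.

N* ≈ 30, C* ≈ 30.2

From dC/dt = 0 with C > 0: 0.00456N* = 0.137, so N* = 30.
Substitute into dN/dt = 0: 1.11(1 - 30/86.7) = 0.024C*.
The bracket is 0.653, giving C* = 0.725/0.024 = 30.2.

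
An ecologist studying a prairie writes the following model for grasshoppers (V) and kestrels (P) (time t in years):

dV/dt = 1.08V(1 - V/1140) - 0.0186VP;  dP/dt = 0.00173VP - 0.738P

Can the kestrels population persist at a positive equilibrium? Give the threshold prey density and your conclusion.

The predator equation gives dP/dt > 0 only when V > 0.738/0.00173 = 427.
Without the predator, V → K = 1140. Since 1140 > 427, the predator can invade and persist.

Threshold V = 427; K > 427, so yes, the predator persists.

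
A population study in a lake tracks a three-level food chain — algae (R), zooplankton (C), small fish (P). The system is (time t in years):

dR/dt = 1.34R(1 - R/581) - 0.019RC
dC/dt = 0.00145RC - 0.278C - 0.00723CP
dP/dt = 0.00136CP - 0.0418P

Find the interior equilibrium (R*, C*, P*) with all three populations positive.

From dP/dt = 0: 0.00136C* = 0.0418, so C* = 30.7.
From dR/dt = 0: 1.34(1 - R*/581) = 0.019·30.7, giving R* = 581·(1 - 0.436) = 328.
From dC/dt = 0: 0.00145·328 - 0.278 = 0.00723P*, so P* = 0.197/0.00723 = 27.3.

R* ≈ 328, C* ≈ 30.7, P* ≈ 27.3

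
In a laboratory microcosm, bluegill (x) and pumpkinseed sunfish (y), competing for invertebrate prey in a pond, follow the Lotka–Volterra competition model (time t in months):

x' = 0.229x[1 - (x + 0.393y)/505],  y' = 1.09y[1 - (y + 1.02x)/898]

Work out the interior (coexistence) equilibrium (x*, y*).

Setting both brackets to zero gives the nullclines x + 0.393y = 505 and 1.02x + y = 898.
Substituting y = 898 - 1.02x into the first: x(1 - 0.393·1.02) = 505 - 0.393·898.
So x* = 152/0.599 = 254, and then y* = 898 - 1.02·254 = 639.

x* ≈ 254, y* ≈ 639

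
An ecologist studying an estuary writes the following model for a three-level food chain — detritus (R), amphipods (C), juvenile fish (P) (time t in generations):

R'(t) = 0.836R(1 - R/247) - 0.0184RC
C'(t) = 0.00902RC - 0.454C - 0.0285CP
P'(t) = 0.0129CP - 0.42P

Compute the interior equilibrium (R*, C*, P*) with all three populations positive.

From dP/dt = 0: 0.0129C* = 0.42, so C* = 32.6.
From dR/dt = 0: 0.836(1 - R*/247) = 0.0184·32.6, giving R* = 247·(1 - 0.717) = 70.
From dC/dt = 0: 0.00902·70 - 0.454 = 0.0285P*, so P* = 0.177/0.0285 = 6.23.

R* ≈ 70, C* ≈ 32.6, P* ≈ 6.23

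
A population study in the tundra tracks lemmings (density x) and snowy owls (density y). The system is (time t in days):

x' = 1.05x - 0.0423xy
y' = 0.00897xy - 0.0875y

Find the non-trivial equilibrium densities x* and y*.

Set dy/dt = 0 with y > 0: 0.00897x - 0.0875 = 0, so x* = 0.0875/0.00897 = 9.75.
Set dx/dt = 0 with x > 0: 1.05 - 0.0423y = 0, so y* = 1.05/0.0423 = 24.8.

x* ≈ 9.75, y* ≈ 24.8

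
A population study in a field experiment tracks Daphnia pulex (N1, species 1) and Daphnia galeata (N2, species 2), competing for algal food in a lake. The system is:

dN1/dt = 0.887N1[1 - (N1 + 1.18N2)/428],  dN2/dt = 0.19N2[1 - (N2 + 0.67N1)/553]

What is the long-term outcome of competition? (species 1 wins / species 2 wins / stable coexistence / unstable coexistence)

species 2 excludes species 1

Compare the nullcline intercepts: K1/α12 = 428/1.18 = 363 < K2 = 553; K2/α21 = 553/0.67 = 825 > K1 = 428.
Since the inequalities point opposite ways, species 2 can invade but species 1 cannot.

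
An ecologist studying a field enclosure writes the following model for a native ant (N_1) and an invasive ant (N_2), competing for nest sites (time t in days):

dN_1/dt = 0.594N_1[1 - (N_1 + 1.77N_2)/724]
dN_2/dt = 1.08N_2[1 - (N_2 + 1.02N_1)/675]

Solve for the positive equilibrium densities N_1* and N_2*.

Setting both brackets to zero gives the nullclines N_1 + 1.77N_2 = 724 and 1.02N_1 + N_2 = 675.
Substituting N_2 = 675 - 1.02N_1 into the first: N_1(1 - 1.77·1.02) = 724 - 1.77·675.
So N_1* = -471/-0.805 = 584, and then N_2* = 675 - 1.02·584 = 78.8.

N_1* ≈ 584, N_2* ≈ 78.8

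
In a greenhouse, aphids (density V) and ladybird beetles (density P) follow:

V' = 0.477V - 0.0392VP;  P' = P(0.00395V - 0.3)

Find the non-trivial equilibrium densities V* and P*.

Set dP/dt = 0 with P > 0: 0.00395V - 0.3 = 0, so V* = 0.3/0.00395 = 75.9.
Set dV/dt = 0 with V > 0: 0.477 - 0.0392P = 0, so P* = 0.477/0.0392 = 12.2.

V* ≈ 75.9, P* ≈ 12.2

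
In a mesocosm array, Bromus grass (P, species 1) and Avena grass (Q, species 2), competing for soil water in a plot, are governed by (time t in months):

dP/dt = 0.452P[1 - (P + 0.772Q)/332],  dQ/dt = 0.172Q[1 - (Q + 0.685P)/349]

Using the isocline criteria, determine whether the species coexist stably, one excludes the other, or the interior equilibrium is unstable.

Compare the nullcline intercepts: K1/α12 = 332/0.772 = 430 > K2 = 349; K2/α21 = 349/0.685 = 509 > K1 = 332.
Since both inequalities hold, each species can invade when rare, so the interior equilibrium is stable.

stable coexistence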